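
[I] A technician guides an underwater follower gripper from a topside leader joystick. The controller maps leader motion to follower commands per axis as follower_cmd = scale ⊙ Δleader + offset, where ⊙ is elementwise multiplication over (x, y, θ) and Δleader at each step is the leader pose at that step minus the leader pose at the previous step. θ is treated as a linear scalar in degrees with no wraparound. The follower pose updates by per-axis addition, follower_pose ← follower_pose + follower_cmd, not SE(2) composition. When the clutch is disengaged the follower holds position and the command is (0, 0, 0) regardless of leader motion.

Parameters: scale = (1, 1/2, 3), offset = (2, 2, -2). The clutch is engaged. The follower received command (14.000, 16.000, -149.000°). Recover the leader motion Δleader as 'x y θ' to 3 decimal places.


axis x: (14.000 − 2) / (1) = 12.000
axis y: (16.000 − 2) / (1/2) = 28.000
axis θ: (-149.000 − -2) / (3) = -49.000

12.000 28.000 -49.000


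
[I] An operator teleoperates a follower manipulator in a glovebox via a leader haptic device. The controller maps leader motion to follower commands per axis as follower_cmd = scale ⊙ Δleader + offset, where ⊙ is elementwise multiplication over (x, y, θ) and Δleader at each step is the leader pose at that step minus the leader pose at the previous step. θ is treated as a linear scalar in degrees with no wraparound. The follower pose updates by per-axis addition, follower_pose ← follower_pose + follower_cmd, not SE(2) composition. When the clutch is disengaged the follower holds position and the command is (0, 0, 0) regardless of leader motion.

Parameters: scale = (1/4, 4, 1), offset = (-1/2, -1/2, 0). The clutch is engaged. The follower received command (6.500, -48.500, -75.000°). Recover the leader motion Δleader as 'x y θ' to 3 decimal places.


28.000 -12.000 -75.000

axis x: (6.500 − -1/2) / (1/4) = 28.000
axis y: (-48.500 − -1/2) / (4) = -12.000
axis θ: (-75.000 − 0) / (1) = -75.000


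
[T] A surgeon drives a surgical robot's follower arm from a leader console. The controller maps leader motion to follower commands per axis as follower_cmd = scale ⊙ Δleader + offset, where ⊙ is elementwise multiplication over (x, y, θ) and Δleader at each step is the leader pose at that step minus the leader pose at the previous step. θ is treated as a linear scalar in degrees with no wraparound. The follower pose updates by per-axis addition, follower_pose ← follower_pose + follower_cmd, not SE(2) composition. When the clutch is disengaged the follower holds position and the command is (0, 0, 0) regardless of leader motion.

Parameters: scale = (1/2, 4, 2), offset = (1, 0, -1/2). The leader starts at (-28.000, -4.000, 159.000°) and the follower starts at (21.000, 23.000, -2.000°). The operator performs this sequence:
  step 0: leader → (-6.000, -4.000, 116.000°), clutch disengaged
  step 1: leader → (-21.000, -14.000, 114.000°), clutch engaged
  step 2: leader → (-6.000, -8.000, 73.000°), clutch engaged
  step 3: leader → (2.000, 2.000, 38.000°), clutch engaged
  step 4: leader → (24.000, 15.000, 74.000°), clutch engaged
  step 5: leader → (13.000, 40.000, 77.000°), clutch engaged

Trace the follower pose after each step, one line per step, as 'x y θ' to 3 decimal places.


21.000 23.000 -2.000
14.500 -17.000 -6.500
23.000 7.000 -89.000
28.000 47.000 -159.500
40.000 99.000 -88.000
35.500 199.000 -82.500

step 0: Δleader=(22.000, 0.000, -43.000°), disengaged; cmd=(0,0,0) → follower holds at (21.000, 23.000, -2.000°)
step 1: Δleader=(-15.000, -10.000, -2.000°), engaged; cmd=(-6.500, -40.000, -4.500°) → follower=(14.500, -17.000, -6.500°)
step 2: Δleader=(15.000, 6.000, -41.000°), engaged; cmd=(8.500, 24.000, -82.500°) → follower=(23.000, 7.000, -89.000°)
step 3: Δleader=(8.000, 10.000, -35.000°), engaged; cmd=(5.000, 40.000, -70.500°) → follower=(28.000, 47.000, -159.500°)
step 4: Δleader=(22.000, 13.000, 36.000°), engaged; cmd=(12.000, 52.000, 71.500°) → follower=(40.000, 99.000, -88.000°)
step 5: Δleader=(-11.000, 25.000, 3.000°), engaged; cmd=(-4.500, 100.000, 5.500°) → follower=(35.500, 199.000, -82.500°)


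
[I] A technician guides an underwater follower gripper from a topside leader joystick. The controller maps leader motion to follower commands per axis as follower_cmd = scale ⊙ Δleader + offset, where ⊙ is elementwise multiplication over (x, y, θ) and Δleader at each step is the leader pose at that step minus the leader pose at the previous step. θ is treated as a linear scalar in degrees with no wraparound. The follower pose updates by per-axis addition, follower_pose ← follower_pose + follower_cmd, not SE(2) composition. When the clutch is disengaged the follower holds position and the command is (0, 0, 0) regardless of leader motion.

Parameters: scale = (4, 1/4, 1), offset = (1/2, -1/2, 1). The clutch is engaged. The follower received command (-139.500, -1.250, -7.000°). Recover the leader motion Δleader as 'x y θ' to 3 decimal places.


axis x: (-139.500 − 1/2) / (4) = -35.000
axis y: (-1.250 − -1/2) / (1/4) = -3.000
axis θ: (-7.000 − 1) / (1) = -8.000

-35.000 -3.000 -8.000


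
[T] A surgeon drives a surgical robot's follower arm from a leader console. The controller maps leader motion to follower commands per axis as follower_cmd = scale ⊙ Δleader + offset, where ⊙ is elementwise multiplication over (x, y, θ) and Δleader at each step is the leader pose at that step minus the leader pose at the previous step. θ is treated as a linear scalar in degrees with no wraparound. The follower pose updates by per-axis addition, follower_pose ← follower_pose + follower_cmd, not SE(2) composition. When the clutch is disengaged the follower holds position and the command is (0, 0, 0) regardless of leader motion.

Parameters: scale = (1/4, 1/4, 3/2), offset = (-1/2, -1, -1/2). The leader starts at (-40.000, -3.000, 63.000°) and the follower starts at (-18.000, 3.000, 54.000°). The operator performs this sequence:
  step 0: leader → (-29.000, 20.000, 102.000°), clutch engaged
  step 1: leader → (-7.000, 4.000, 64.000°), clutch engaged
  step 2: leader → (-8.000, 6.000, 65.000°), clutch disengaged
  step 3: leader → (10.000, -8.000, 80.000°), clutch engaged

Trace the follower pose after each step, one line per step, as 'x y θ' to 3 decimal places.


-15.750 7.750 112.000
-10.750 2.750 54.500
-10.750 2.750 54.500
-6.750 -1.750 76.500

step 0: Δleader=(11.000, 23.000, 39.000°), engaged; cmd=(2.250, 4.750, 58.000°) → follower=(-15.750, 7.750, 112.000°)
step 1: Δleader=(22.000, -16.000, -38.000°), engaged; cmd=(5.000, -5.000, -57.500°) → follower=(-10.750, 2.750, 54.500°)
step 2: Δleader=(-1.000, 2.000, 1.000°), disengaged; cmd=(0,0,0) → follower holds at (-10.750, 2.750, 54.500°)
step 3: Δleader=(18.000, -14.000, 15.000°), engaged; cmd=(4.000, -4.500, 22.000°) → follower=(-6.750, -1.750, 76.500°)


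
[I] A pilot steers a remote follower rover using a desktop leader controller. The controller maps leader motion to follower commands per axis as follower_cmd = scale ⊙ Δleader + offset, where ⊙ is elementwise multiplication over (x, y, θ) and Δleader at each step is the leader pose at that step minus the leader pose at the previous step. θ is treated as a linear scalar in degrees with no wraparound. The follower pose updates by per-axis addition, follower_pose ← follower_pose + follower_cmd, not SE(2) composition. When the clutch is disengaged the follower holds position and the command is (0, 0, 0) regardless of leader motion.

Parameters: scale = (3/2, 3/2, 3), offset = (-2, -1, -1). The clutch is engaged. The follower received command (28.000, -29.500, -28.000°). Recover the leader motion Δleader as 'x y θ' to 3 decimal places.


axis x: (28.000 − -2) / (3/2) = 20.000
axis y: (-29.500 − -1) / (3/2) = -19.000
axis θ: (-28.000 − -1) / (3) = -9.000

20.000 -19.000 -9.000


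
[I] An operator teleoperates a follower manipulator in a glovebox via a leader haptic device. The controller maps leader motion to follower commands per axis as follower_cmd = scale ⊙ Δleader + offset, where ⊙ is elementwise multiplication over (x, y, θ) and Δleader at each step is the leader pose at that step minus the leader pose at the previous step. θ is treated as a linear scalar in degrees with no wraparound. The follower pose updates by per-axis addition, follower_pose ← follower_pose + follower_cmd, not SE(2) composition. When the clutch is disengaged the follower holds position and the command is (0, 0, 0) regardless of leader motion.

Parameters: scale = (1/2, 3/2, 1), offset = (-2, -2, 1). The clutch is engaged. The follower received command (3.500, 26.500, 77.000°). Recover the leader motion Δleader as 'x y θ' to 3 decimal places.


11.000 19.000 76.000

axis x: (3.500 − -2) / (1/2) = 11.000
axis y: (26.500 − -2) / (3/2) = 19.000
axis θ: (77.000 − 1) / (1) = 76.000


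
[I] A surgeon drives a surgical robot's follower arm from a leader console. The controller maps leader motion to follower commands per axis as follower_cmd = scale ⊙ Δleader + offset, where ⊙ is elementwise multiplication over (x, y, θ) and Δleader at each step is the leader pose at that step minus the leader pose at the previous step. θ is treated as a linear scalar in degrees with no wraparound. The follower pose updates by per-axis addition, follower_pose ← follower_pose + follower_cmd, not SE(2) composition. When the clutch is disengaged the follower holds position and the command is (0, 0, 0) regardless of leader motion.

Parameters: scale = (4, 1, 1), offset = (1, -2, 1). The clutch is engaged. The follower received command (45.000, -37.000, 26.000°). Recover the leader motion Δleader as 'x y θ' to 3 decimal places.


11.000 -35.000 25.000

axis x: (45.000 − 1) / (4) = 11.000
axis y: (-37.000 − -2) / (1) = -35.000
axis θ: (26.000 − 1) / (1) = 25.000


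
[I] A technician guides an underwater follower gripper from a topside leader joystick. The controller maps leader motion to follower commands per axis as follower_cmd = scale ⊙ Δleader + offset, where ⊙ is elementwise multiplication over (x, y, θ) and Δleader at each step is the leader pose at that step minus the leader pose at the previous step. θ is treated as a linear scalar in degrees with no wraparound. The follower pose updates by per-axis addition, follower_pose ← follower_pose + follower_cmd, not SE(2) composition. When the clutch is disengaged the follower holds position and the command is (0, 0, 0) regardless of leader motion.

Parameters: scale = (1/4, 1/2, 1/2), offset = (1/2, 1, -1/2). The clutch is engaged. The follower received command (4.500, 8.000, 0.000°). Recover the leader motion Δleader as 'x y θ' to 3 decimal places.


axis x: (4.500 − 1/2) / (1/4) = 16.000
axis y: (8.000 − 1) / (1/2) = 14.000
axis θ: (0.000 − -1/2) / (1/2) = 1.000

16.000 14.000 1.000


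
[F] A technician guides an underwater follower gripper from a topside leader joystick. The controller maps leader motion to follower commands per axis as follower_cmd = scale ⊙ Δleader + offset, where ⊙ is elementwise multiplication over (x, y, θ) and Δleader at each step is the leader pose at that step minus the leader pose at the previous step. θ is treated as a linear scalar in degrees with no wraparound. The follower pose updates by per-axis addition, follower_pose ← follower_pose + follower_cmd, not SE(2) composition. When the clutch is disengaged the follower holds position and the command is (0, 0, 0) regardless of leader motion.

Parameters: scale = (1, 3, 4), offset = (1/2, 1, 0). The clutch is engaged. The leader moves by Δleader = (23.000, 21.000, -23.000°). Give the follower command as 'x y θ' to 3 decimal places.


axis x: 1·23.000 + 1/2 = 23.500
axis y: 3·21.000 + 1 = 64.000
axis θ: 4·-23.000 + 0 = -92.000

23.500 64.000 -92.000


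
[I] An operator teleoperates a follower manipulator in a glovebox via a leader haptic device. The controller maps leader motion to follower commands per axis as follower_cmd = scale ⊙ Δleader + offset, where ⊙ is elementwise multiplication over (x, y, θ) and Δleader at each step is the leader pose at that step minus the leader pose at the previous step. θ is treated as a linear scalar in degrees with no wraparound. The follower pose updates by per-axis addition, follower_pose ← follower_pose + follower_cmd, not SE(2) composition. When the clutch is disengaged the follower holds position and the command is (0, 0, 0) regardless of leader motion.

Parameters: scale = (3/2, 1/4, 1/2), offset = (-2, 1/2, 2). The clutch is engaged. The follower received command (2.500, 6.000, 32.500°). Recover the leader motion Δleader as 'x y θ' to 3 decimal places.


3.000 22.000 61.000

axis x: (2.500 − -2) / (3/2) = 3.000
axis y: (6.000 − 1/2) / (1/4) = 22.000
axis θ: (32.500 − 2) / (1/2) = 61.000


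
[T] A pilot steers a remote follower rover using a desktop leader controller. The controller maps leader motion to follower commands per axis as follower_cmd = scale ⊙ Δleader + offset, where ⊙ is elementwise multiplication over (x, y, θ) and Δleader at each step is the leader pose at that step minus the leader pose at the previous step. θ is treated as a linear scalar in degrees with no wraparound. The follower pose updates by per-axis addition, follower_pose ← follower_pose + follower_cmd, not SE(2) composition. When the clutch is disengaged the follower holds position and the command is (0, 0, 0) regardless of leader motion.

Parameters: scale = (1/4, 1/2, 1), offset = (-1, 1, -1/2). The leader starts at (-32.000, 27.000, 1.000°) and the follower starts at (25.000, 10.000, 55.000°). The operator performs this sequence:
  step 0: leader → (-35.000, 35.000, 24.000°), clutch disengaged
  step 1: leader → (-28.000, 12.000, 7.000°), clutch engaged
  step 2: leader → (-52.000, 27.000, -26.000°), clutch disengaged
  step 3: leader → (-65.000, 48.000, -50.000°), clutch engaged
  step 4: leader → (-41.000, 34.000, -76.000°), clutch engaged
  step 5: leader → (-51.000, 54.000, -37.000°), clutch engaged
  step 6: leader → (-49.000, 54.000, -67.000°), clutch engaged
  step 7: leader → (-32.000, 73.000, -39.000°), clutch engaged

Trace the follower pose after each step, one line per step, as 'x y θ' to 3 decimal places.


step 0: Δleader=(-3.000, 8.000, 23.000°), disengaged; cmd=(0,0,0) → follower holds at (25.000, 10.000, 55.000°)
step 1: Δleader=(7.000, -23.000, -17.000°), engaged; cmd=(0.750, -10.500, -17.500°) → follower=(25.750, -0.500, 37.500°)
step 2: Δleader=(-24.000, 15.000, -33.000°), disengaged; cmd=(0,0,0) → follower holds at (25.750, -0.500, 37.500°)
step 3: Δleader=(-13.000, 21.000, -24.000°), engaged; cmd=(-4.250, 11.500, -24.500°) → follower=(21.500, 11.000, 13.000°)
step 4: Δleader=(24.000, -14.000, -26.000°), engaged; cmd=(5.000, -6.000, -26.500°) → follower=(26.500, 5.000, -13.500°)
step 5: Δleader=(-10.000, 20.000, 39.000°), engaged; cmd=(-3.500, 11.000, 38.500°) → follower=(23.000, 16.000, 25.000°)
step 6: Δleader=(2.000, 0.000, -30.000°), engaged; cmd=(-0.500, 1.000, -30.500°) → follower=(22.500, 17.000, -5.500°)
step 7: Δleader=(17.000, 19.000, 28.000°), engaged; cmd=(3.250, 10.500, 27.500°) → follower=(25.750, 27.500, 22.000°)

25.000 10.000 55.000
25.750 -0.500 37.500
25.750 -0.500 37.500
21.500 11.000 13.000
26.500 5.000 -13.500
23.000 16.000 25.000
22.500 17.000 -5.500
25.750 27.500 22.000


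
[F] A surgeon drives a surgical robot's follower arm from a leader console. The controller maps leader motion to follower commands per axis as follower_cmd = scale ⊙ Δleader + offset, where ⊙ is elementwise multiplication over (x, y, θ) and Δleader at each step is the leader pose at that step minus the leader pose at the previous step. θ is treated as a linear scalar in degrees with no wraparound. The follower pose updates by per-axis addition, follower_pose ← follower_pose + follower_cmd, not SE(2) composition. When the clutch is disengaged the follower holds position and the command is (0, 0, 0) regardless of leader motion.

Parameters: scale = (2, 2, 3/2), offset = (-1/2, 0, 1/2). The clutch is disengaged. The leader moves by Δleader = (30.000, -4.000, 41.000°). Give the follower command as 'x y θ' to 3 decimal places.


clutch disengaged → follower holds; cmd = (0, 0, 0)

0.000 0.000 0.000


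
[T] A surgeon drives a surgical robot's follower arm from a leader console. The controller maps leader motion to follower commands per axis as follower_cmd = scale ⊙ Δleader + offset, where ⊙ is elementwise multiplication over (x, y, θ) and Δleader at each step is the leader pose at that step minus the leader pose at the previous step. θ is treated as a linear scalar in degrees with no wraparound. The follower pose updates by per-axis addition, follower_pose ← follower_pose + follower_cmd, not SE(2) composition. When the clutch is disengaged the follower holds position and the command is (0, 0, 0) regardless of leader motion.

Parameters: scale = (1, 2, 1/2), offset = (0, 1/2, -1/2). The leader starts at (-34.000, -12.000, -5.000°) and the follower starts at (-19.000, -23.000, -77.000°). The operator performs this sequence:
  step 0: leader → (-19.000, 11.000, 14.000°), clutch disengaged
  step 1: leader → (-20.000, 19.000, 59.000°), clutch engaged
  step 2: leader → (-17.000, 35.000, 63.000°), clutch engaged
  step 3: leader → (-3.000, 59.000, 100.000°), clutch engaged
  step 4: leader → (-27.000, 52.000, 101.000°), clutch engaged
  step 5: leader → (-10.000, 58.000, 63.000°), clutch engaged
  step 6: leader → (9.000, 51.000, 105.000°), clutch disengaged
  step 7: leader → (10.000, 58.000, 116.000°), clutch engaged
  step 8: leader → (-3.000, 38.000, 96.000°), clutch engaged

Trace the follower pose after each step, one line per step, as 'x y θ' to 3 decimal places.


-19.000 -23.000 -77.000
-20.000 -6.500 -55.000
-17.000 26.000 -53.500
-3.000 74.500 -35.500
-27.000 61.000 -35.500
-10.000 73.500 -55.000
-10.000 73.500 -55.000
-9.000 88.000 -50.000
-22.000 48.500 -60.500

step 0: Δleader=(15.000, 23.000, 19.000°), disengaged; cmd=(0,0,0) → follower holds at (-19.000, -23.000, -77.000°)
step 1: Δleader=(-1.000, 8.000, 45.000°), engaged; cmd=(-1.000, 16.500, 22.000°) → follower=(-20.000, -6.500, -55.000°)
step 2: Δleader=(3.000, 16.000, 4.000°), engaged; cmd=(3.000, 32.500, 1.500°) → follower=(-17.000, 26.000, -53.500°)
step 3: Δleader=(14.000, 24.000, 37.000°), engaged; cmd=(14.000, 48.500, 18.000°) → follower=(-3.000, 74.500, -35.500°)
step 4: Δleader=(-24.000, -7.000, 1.000°), engaged; cmd=(-24.000, -13.500, 0.000°) → follower=(-27.000, 61.000, -35.500°)
step 5: Δleader=(17.000, 6.000, -38.000°), engaged; cmd=(17.000, 12.500, -19.500°) → follower=(-10.000, 73.500, -55.000°)
step 6: Δleader=(19.000, -7.000, 42.000°), disengaged; cmd=(0,0,0) → follower holds at (-10.000, 73.500, -55.000°)
step 7: Δleader=(1.000, 7.000, 11.000°), engaged; cmd=(1.000, 14.500, 5.000°) → follower=(-9.000, 88.000, -50.000°)
step 8: Δleader=(-13.000, -20.000, -20.000°), engaged; cmd=(-13.000, -39.500, -10.500°) → follower=(-22.000, 48.500, -60.500°)


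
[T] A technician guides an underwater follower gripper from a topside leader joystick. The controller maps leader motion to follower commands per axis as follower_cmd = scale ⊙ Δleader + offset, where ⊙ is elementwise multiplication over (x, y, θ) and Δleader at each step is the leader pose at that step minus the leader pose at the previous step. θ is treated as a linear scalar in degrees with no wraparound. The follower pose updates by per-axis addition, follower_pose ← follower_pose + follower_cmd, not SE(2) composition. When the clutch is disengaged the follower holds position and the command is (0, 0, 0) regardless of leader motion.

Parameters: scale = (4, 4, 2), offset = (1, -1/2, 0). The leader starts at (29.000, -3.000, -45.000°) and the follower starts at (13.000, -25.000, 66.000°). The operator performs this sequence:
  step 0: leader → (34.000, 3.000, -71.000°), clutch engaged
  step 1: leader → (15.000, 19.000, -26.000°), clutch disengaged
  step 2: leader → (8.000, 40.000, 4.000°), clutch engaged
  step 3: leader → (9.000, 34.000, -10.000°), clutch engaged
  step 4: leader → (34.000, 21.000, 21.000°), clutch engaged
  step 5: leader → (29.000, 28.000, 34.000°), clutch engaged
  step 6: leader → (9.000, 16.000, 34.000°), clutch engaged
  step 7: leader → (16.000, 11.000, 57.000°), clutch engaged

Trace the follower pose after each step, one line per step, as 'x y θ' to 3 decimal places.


34.000 -1.500 14.000
34.000 -1.500 14.000
7.000 82.000 74.000
12.000 57.500 46.000
113.000 5.000 108.000
94.000 32.500 134.000
15.000 -16.000 134.000
44.000 -36.500 180.000

step 0: Δleader=(5.000, 6.000, -26.000°), engaged; cmd=(21.000, 23.500, -52.000°) → follower=(34.000, -1.500, 14.000°)
step 1: Δleader=(-19.000, 16.000, 45.000°), disengaged; cmd=(0,0,0) → follower holds at (34.000, -1.500, 14.000°)
step 2: Δleader=(-7.000, 21.000, 30.000°), engaged; cmd=(-27.000, 83.500, 60.000°) → follower=(7.000, 82.000, 74.000°)
step 3: Δleader=(1.000, -6.000, -14.000°), engaged; cmd=(5.000, -24.500, -28.000°) → follower=(12.000, 57.500, 46.000°)
step 4: Δleader=(25.000, -13.000, 31.000°), engaged; cmd=(101.000, -52.500, 62.000°) → follower=(113.000, 5.000, 108.000°)
step 5: Δleader=(-5.000, 7.000, 13.000°), engaged; cmd=(-19.000, 27.500, 26.000°) → follower=(94.000, 32.500, 134.000°)
step 6: Δleader=(-20.000, -12.000, 0.000°), engaged; cmd=(-79.000, -48.500, 0.000°) → follower=(15.000, -16.000, 134.000°)
step 7: Δleader=(7.000, -5.000, 23.000°), engaged; cmd=(29.000, -20.500, 46.000°) → follower=(44.000, -36.500, 180.000°)


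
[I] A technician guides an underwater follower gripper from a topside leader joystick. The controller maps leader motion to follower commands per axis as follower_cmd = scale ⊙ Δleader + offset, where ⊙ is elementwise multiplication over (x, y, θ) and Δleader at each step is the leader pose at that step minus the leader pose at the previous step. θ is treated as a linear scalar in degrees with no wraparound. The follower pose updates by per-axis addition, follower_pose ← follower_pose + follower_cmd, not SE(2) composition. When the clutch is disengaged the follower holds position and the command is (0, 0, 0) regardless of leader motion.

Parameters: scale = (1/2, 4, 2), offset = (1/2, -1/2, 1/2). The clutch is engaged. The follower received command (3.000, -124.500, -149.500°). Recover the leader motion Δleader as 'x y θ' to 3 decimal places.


5.000 -31.000 -75.000

axis x: (3.000 − 1/2) / (1/2) = 5.000
axis y: (-124.500 − -1/2) / (4) = -31.000
axis θ: (-149.500 − 1/2) / (2) = -75.000


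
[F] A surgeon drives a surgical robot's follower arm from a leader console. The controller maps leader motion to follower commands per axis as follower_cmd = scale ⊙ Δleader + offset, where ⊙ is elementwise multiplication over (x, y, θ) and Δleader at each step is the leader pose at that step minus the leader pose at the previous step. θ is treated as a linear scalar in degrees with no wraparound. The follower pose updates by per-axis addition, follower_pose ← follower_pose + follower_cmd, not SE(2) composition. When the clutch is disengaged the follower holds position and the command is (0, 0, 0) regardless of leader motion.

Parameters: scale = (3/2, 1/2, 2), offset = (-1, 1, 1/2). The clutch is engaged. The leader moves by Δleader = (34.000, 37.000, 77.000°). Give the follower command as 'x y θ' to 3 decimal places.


axis x: 3/2·34.000 + -1 = 50.000
axis y: 1/2·37.000 + 1 = 19.500
axis θ: 2·77.000 + 1/2 = 154.500

50.000 19.500 154.500


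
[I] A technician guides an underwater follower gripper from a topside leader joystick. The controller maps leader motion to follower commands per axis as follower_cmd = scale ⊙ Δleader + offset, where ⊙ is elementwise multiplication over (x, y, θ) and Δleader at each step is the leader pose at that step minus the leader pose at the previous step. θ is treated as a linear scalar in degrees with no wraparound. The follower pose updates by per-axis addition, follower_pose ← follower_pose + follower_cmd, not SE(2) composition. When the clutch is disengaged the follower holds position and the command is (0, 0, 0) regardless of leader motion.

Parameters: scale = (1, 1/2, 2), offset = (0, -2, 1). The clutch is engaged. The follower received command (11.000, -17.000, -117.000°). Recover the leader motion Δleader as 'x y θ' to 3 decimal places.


11.000 -30.000 -59.000

axis x: (11.000 − 0) / (1) = 11.000
axis y: (-17.000 − -2) / (1/2) = -30.000
axis θ: (-117.000 − 1) / (2) = -59.000


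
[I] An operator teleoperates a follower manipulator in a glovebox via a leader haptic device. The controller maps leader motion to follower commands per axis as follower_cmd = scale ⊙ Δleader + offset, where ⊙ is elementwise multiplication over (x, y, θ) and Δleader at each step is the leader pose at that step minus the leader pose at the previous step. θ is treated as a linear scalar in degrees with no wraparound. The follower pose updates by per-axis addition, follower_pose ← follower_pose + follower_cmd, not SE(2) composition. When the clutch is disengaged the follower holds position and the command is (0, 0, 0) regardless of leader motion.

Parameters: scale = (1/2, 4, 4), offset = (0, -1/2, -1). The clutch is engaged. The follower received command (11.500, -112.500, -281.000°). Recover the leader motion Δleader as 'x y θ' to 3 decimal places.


23.000 -28.000 -70.000

axis x: (11.500 − 0) / (1/2) = 23.000
axis y: (-112.500 − -1/2) / (4) = -28.000
axis θ: (-281.000 − -1) / (4) = -70.000


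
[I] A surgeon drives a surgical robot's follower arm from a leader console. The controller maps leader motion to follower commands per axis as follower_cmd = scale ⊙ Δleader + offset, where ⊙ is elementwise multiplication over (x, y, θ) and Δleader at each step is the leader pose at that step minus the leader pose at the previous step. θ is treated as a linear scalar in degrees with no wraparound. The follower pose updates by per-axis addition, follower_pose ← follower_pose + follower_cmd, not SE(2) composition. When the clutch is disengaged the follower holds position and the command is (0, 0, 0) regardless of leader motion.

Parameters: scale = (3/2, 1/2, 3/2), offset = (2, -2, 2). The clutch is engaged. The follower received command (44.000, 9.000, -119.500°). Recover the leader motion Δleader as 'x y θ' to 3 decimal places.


axis x: (44.000 − 2) / (3/2) = 28.000
axis y: (9.000 − -2) / (1/2) = 22.000
axis θ: (-119.500 − 2) / (3/2) = -81.000

28.000 22.000 -81.000


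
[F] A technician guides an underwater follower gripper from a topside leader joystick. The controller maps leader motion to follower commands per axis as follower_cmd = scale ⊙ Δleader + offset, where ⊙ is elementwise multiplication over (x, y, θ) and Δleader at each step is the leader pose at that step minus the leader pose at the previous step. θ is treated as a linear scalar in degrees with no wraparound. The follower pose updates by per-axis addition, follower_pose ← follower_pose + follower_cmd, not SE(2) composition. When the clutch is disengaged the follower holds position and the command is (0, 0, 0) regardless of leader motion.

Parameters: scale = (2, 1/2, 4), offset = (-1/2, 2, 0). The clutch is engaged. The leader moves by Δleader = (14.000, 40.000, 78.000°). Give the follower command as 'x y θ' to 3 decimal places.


27.500 22.000 312.000

axis x: 2·14.000 + -1/2 = 27.500
axis y: 1/2·40.000 + 2 = 22.000
axis θ: 4·78.000 + 0 = 312.000


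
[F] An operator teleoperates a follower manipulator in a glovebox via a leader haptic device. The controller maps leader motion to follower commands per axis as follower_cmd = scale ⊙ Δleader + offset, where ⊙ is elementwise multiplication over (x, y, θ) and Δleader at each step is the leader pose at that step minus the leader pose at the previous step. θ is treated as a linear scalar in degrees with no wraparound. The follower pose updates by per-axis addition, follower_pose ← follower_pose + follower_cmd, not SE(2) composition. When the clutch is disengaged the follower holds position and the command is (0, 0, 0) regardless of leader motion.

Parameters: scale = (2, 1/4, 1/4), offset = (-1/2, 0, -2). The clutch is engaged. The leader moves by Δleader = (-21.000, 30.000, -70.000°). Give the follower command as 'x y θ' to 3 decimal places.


-42.500 7.500 -19.500

axis x: 2·-21.000 + -1/2 = -42.500
axis y: 1/4·30.000 + 0 = 7.500
axis θ: 1/4·-70.000 + -2 = -19.500


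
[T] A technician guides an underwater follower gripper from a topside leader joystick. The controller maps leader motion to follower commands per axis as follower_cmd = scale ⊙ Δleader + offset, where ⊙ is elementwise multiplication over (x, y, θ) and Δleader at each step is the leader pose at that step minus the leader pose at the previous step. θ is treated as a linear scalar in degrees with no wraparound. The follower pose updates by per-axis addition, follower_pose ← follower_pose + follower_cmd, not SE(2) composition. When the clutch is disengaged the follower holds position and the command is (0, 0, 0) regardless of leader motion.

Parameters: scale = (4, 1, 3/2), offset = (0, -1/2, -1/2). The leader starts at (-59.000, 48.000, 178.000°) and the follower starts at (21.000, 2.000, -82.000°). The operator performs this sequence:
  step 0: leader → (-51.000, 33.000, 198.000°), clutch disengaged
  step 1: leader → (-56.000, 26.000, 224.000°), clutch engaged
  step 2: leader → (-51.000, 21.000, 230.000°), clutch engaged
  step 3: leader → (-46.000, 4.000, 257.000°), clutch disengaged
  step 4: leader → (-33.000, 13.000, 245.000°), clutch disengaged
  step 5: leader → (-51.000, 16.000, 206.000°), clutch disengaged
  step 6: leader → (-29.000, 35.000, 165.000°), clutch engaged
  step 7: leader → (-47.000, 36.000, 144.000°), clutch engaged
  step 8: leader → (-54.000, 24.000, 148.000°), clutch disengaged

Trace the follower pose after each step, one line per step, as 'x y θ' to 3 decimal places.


step 0: Δleader=(8.000, -15.000, 20.000°), disengaged; cmd=(0,0,0) → follower holds at (21.000, 2.000, -82.000°)
step 1: Δleader=(-5.000, -7.000, 26.000°), engaged; cmd=(-20.000, -7.500, 38.500°) → follower=(1.000, -5.500, -43.500°)
step 2: Δleader=(5.000, -5.000, 6.000°), engaged; cmd=(20.000, -5.500, 8.500°) → follower=(21.000, -11.000, -35.000°)
step 3: Δleader=(5.000, -17.000, 27.000°), disengaged; cmd=(0,0,0) → follower holds at (21.000, -11.000, -35.000°)
step 4: Δleader=(13.000, 9.000, -12.000°), disengaged; cmd=(0,0,0) → follower holds at (21.000, -11.000, -35.000°)
step 5: Δleader=(-18.000, 3.000, -39.000°), disengaged; cmd=(0,0,0) → follower holds at (21.000, -11.000, -35.000°)
step 6: Δleader=(22.000, 19.000, -41.000°), engaged; cmd=(88.000, 18.500, -62.000°) → follower=(109.000, 7.500, -97.000°)
step 7: Δleader=(-18.000, 1.000, -21.000°), engaged; cmd=(-72.000, 0.500, -32.000°) → follower=(37.000, 8.000, -129.000°)
step 8: Δleader=(-7.000, -12.000, 4.000°), disengaged; cmd=(0,0,0) → follower holds at (37.000, 8.000, -129.000°)

21.000 2.000 -82.000
1.000 -5.500 -43.500
21.000 -11.000 -35.000
21.000 -11.000 -35.000
21.000 -11.000 -35.000
21.000 -11.000 -35.000
109.000 7.500 -97.000
37.000 8.000 -129.000
37.000 8.000 -129.000


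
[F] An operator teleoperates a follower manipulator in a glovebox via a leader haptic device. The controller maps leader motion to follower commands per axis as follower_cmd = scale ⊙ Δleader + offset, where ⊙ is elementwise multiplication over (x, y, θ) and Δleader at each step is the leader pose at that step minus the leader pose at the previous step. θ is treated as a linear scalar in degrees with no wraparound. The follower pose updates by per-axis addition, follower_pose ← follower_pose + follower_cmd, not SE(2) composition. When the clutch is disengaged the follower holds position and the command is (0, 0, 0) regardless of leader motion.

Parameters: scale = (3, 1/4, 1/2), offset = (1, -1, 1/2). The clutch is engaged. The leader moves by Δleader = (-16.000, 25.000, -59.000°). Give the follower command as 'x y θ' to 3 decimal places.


axis x: 3·-16.000 + 1 = -47.000
axis y: 1/4·25.000 + -1 = 5.250
axis θ: 1/2·-59.000 + 1/2 = -29.000

-47.000 5.250 -29.000


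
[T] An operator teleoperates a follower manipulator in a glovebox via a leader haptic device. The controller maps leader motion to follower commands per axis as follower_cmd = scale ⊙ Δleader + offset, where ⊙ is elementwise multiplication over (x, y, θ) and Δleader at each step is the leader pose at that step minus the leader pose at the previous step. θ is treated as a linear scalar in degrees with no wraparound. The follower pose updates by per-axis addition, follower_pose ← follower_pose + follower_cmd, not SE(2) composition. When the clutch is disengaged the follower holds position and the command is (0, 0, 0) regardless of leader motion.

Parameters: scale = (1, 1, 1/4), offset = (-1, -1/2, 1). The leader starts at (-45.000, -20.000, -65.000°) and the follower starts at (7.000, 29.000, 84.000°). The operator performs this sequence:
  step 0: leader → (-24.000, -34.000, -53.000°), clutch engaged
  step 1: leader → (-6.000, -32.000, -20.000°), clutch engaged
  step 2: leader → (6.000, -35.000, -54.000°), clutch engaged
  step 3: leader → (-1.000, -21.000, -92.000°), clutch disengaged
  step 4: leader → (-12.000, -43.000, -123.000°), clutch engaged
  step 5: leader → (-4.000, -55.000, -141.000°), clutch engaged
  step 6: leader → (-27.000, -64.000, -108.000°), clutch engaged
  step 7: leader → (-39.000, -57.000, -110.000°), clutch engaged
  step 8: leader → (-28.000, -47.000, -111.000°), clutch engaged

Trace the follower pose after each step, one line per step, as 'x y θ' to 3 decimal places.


step 0: Δleader=(21.000, -14.000, 12.000°), engaged; cmd=(20.000, -14.500, 4.000°) → follower=(27.000, 14.500, 88.000°)
step 1: Δleader=(18.000, 2.000, 33.000°), engaged; cmd=(17.000, 1.500, 9.250°) → follower=(44.000, 16.000, 97.250°)
step 2: Δleader=(12.000, -3.000, -34.000°), engaged; cmd=(11.000, -3.500, -7.500°) → follower=(55.000, 12.500, 89.750°)
step 3: Δleader=(-7.000, 14.000, -38.000°), disengaged; cmd=(0,0,0) → follower holds at (55.000, 12.500, 89.750°)
step 4: Δleader=(-11.000, -22.000, -31.000°), engaged; cmd=(-12.000, -22.500, -6.750°) → follower=(43.000, -10.000, 83.000°)
step 5: Δleader=(8.000, -12.000, -18.000°), engaged; cmd=(7.000, -12.500, -3.500°) → follower=(50.000, -22.500, 79.500°)
step 6: Δleader=(-23.000, -9.000, 33.000°), engaged; cmd=(-24.000, -9.500, 9.250°) → follower=(26.000, -32.000, 88.750°)
step 7: Δleader=(-12.000, 7.000, -2.000°), engaged; cmd=(-13.000, 6.500, 0.500°) → follower=(13.000, -25.500, 89.250°)
step 8: Δleader=(11.000, 10.000, -1.000°), engaged; cmd=(10.000, 9.500, 0.750°) → follower=(23.000, -16.000, 90.000°)

27.000 14.500 88.000
44.000 16.000 97.250
55.000 12.500 89.750
55.000 12.500 89.750
43.000 -10.000 83.000
50.000 -22.500 79.500
26.000 -32.000 88.750
13.000 -25.500 89.250
23.000 -16.000 90.000


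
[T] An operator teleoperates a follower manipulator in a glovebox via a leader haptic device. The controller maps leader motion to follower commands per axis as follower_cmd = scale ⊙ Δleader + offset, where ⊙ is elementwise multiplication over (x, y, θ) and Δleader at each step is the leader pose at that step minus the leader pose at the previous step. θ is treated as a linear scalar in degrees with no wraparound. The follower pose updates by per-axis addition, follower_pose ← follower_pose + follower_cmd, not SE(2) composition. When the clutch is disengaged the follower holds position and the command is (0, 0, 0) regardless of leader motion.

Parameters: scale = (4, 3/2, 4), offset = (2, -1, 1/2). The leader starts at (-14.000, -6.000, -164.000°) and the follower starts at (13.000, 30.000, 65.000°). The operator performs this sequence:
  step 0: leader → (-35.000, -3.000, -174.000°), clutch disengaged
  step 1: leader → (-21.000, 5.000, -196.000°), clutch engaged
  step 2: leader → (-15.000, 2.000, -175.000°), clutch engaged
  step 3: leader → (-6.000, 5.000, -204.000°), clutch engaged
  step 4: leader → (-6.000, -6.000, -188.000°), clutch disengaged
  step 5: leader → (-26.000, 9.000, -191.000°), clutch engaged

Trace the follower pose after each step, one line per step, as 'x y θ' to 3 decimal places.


step 0: Δleader=(-21.000, 3.000, -10.000°), disengaged; cmd=(0,0,0) → follower holds at (13.000, 30.000, 65.000°)
step 1: Δleader=(14.000, 8.000, -22.000°), engaged; cmd=(58.000, 11.000, -87.500°) → follower=(71.000, 41.000, -22.500°)
step 2: Δleader=(6.000, -3.000, 21.000°), engaged; cmd=(26.000, -5.500, 84.500°) → follower=(97.000, 35.500, 62.000°)
step 3: Δleader=(9.000, 3.000, -29.000°), engaged; cmd=(38.000, 3.500, -115.500°) → follower=(135.000, 39.000, -53.500°)
step 4: Δleader=(0.000, -11.000, 16.000°), disengaged; cmd=(0,0,0) → follower holds at (135.000, 39.000, -53.500°)
step 5: Δleader=(-20.000, 15.000, -3.000°), engaged; cmd=(-78.000, 21.500, -11.500°) → follower=(57.000, 60.500, -65.000°)

13.000 30.000 65.000
71.000 41.000 -22.500
97.000 35.500 62.000
135.000 39.000 -53.500
135.000 39.000 -53.500
57.000 60.500 -65.000


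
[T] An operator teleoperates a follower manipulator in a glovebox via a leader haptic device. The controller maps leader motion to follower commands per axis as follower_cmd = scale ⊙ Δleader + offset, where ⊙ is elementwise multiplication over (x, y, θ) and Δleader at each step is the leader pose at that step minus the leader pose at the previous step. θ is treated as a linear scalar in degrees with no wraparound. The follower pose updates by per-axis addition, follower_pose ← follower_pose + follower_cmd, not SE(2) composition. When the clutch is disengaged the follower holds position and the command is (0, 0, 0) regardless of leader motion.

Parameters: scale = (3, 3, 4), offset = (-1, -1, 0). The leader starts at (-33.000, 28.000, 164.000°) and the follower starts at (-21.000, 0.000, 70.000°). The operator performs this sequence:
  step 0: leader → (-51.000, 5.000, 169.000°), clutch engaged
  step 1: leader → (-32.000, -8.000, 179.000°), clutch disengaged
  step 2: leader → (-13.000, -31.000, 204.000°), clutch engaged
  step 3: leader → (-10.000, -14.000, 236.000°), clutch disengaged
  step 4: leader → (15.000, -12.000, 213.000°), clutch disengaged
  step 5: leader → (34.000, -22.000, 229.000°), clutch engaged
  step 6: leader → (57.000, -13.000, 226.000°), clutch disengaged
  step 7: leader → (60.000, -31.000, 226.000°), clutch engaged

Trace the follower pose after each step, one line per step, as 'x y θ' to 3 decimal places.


-76.000 -70.000 90.000
-76.000 -70.000 90.000
-20.000 -140.000 190.000
-20.000 -140.000 190.000
-20.000 -140.000 190.000
36.000 -171.000 254.000
36.000 -171.000 254.000
44.000 -226.000 254.000

step 0: Δleader=(-18.000, -23.000, 5.000°), engaged; cmd=(-55.000, -70.000, 20.000°) → follower=(-76.000, -70.000, 90.000°)
step 1: Δleader=(19.000, -13.000, 10.000°), disengaged; cmd=(0,0,0) → follower holds at (-76.000, -70.000, 90.000°)
step 2: Δleader=(19.000, -23.000, 25.000°), engaged; cmd=(56.000, -70.000, 100.000°) → follower=(-20.000, -140.000, 190.000°)
step 3: Δleader=(3.000, 17.000, 32.000°), disengaged; cmd=(0,0,0) → follower holds at (-20.000, -140.000, 190.000°)
step 4: Δleader=(25.000, 2.000, -23.000°), disengaged; cmd=(0,0,0) → follower holds at (-20.000, -140.000, 190.000°)
step 5: Δleader=(19.000, -10.000, 16.000°), engaged; cmd=(56.000, -31.000, 64.000°) → follower=(36.000, -171.000, 254.000°)
step 6: Δleader=(23.000, 9.000, -3.000°), disengaged; cmd=(0,0,0) → follower holds at (36.000, -171.000, 254.000°)
step 7: Δleader=(3.000, -18.000, 0.000°), engaged; cmd=(8.000, -55.000, 0.000°) → follower=(44.000, -226.000, 254.000°)
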